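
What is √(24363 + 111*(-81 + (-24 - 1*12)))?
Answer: 12*√79 ≈ 106.66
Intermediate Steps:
√(24363 + 111*(-81 + (-24 - 1*12))) = √(24363 + 111*(-81 + (-24 - 12))) = √(24363 + 111*(-81 - 36)) = √(24363 + 111*(-117)) = √(24363 - 12987) = √11376 = 12*√79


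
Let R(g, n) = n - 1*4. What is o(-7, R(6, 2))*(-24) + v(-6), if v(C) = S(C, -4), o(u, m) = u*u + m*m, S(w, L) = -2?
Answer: -1274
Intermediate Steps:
R(g, n) = -4 + n (R(g, n) = n - 4 = -4 + n)
o(u, m) = m² + u² (o(u, m) = u² + m² = m² + u²)
v(C) = -2
o(-7, R(6, 2))*(-24) + v(-6) = ((-4 + 2)² + (-7)²)*(-24) - 2 = ((-2)² + 49)*(-24) - 2 = (4 + 49)*(-24) - 2 = 53*(-24) - 2 = -1272 - 2 = -1274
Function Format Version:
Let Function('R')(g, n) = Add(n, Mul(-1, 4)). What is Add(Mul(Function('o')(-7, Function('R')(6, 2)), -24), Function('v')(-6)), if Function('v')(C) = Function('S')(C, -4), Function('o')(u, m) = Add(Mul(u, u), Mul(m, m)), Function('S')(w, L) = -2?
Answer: -1274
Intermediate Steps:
Function('R')(g, n) = Add(-4, n) (Function('R')(g, n) = Add(n, -4) = Add(-4, n))
Function('o')(u, m) = Add(Pow(m, 2), Pow(u, 2)) (Function('o')(u, m) = Add(Pow(u, 2), Pow(m, 2)) = Add(Pow(m, 2), Pow(u, 2)))
Function('v')(C) = -2
Add(Mul(Function('o')(-7, Function('R')(6, 2)), -24), Function('v')(-6)) = Add(Mul(Add(Pow(Add(-4, 2), 2), Pow(-7, 2)), -24), -2) = Add(Mul(Add(Pow(-2, 2), 49), -24), -2) = Add(Mul(Add(4, 49), -24), -2) = Add(Mul(53, -24), -2) = Add(-1272, -2) = -1274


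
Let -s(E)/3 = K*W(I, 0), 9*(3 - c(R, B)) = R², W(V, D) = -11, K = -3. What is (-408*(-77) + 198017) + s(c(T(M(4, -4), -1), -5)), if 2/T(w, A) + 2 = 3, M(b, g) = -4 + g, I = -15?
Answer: 229334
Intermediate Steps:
T(w, A) = 2 (T(w, A) = 2/(-2 + 3) = 2/1 = 2*1 = 2)
c(R, B) = 3 - R²/9
s(E) = -99 (s(E) = -(-9)*(-11) = -3*33 = -99)
(-408*(-77) + 198017) + s(c(T(M(4, -4), -1), -5)) = (-408*(-77) + 198017) - 99 = (31416 + 198017) - 99 = 229433 - 99 = 229334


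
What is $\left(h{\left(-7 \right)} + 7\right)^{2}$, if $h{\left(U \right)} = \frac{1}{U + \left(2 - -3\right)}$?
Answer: $\frac{169}{4} \approx 42.25$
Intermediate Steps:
$h{\left(U \right)} = \frac{1}{5 + U}$ ($h{\left(U \right)} = \frac{1}{U + \left(2 + 3\right)} = \frac{1}{U + 5} = \frac{1}{5 + U}$)
$\left(h{\left(-7 \right)} + 7\right)^{2} = \left(\frac{1}{5 - 7} + 7\right)^{2} = \left(\frac{1}{-2} + 7\right)^{2} = \left(- \frac{1}{2} + 7\right)^{2} = \left(\frac{13}{2}\right)^{2} = \frac{169}{4}$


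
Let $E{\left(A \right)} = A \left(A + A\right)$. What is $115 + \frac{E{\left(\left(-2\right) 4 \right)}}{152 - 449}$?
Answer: $\frac{34027}{297} \approx 114.57$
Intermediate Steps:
$E{\left(A \right)} = 2 A^{2}$ ($E{\left(A \right)} = A 2 A = 2 A^{2}$)
$115 + \frac{E{\left(\left(-2\right) 4 \right)}}{152 - 449} = 115 + \frac{2 \left(\left(-2\right) 4\right)^{2}}{152 - 449} = 115 + \frac{2 \left(-8\right)^{2}}{-297} = 115 + 2 \cdot 64 \left(- \frac{1}{297}\right) = 115 + 128 \left(- \frac{1}{297}\right) = 115 - \frac{128}{297} = \frac{34027}{297}$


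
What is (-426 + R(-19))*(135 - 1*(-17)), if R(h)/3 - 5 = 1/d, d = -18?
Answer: -187492/3 ≈ -62497.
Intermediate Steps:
R(h) = 89/6 (R(h) = 15 + 3/(-18) = 15 + 3*(-1/18) = 15 - ⅙ = 89/6)
(-426 + R(-19))*(135 - 1*(-17)) = (-426 + 89/6)*(135 - 1*(-17)) = -2467*(135 + 17)/6 = -2467/6*152 = -187492/3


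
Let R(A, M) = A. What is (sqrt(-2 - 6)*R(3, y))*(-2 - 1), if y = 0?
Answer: -18*I*sqrt(2) ≈ -25.456*I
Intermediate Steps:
(sqrt(-2 - 6)*R(3, y))*(-2 - 1) = (sqrt(-2 - 6)*3)*(-2 - 1) = (sqrt(-8)*3)*(-3) = ((2*I*sqrt(2))*3)*(-3) = (6*I*sqrt(2))*(-3) = -18*I*sqrt(2)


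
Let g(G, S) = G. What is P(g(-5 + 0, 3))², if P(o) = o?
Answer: 25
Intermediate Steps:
P(g(-5 + 0, 3))² = (-5 + 0)² = (-5)² = 25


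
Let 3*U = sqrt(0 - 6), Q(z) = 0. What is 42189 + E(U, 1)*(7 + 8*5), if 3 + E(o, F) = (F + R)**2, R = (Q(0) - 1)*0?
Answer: 42095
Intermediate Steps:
U = I*sqrt(6)/3 (U = sqrt(0 - 6)/3 = sqrt(-6)/3 = (I*sqrt(6))/3 = I*sqrt(6)/3 ≈ 0.8165*I)
R = 0 (R = (0 - 1)*0 = -1*0 = 0)
E(o, F) = -3 + F**2 (E(o, F) = -3 + (F + 0)**2 = -3 + F**2)
42189 + E(U, 1)*(7 + 8*5) = 42189 + (-3 + 1**2)*(7 + 8*5) = 42189 + (-3 + 1)*(7 + 40) = 42189 - 2*47 = 42189 - 94 = 42095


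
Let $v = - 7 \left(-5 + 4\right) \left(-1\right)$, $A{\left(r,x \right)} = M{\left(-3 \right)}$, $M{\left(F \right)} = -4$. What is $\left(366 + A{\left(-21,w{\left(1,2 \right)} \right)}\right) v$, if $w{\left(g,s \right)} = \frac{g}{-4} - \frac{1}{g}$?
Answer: $-2534$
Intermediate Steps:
$w{\left(g,s \right)} = - \frac{1}{g} - \frac{g}{4}$ ($w{\left(g,s \right)} = g \left(- \frac{1}{4}\right) - \frac{1}{g} = - \frac{g}{4} - \frac{1}{g} = - \frac{1}{g} - \frac{g}{4}$)
$A{\left(r,x \right)} = -4$
$v = -7$ ($v = \left(-7\right) \left(-1\right) \left(-1\right) = 7 \left(-1\right) = -7$)
$\left(366 + A{\left(-21,w{\left(1,2 \right)} \right)}\right) v = \left(366 - 4\right) \left(-7\right) = 362 \left(-7\right) = -2534$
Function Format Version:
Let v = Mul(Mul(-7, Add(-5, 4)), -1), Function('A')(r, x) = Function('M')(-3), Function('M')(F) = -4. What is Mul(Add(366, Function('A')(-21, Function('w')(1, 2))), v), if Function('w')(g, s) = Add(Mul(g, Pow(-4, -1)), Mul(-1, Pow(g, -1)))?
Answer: -2534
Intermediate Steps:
Function('w')(g, s) = Add(Mul(-1, Pow(g, -1)), Mul(Rational(-1, 4), g)) (Function('w')(g, s) = Add(Mul(g, Rational(-1, 4)), Mul(-1, Pow(g, -1))) = Add(Mul(Rational(-1, 4), g), Mul(-1, Pow(g, -1))) = Add(Mul(-1, Pow(g, -1)), Mul(Rational(-1, 4), g)))
Function('A')(r, x) = -4
v = -7 (v = Mul(Mul(-7, -1), -1) = Mul(7, -1) = -7)
Mul(Add(366, Function('A')(-21, Function('w')(1, 2))), v) = Mul(Add(366, -4), -7) = Mul(362, -7) = -2534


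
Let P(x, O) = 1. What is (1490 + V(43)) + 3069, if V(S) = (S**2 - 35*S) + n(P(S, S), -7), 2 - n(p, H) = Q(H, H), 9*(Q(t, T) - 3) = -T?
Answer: 44111/9 ≈ 4901.2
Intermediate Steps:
Q(t, T) = 3 - T/9 (Q(t, T) = 3 + (-T)/9 = 3 - T/9)
n(p, H) = -1 + H/9 (n(p, H) = 2 - (3 - H/9) = 2 + (-3 + H/9) = -1 + H/9)
V(S) = -16/9 + S**2 - 35*S (V(S) = (S**2 - 35*S) + (-1 + (1/9)*(-7)) = (S**2 - 35*S) + (-1 - 7/9) = (S**2 - 35*S) - 16/9 = -16/9 + S**2 - 35*S)
(1490 + V(43)) + 3069 = (1490 + (-16/9 + 43**2 - 35*43)) + 3069 = (1490 + (-16/9 + 1849 - 1505)) + 3069 = (1490 + 3080/9) + 3069 = 16490/9 + 3069 = 44111/9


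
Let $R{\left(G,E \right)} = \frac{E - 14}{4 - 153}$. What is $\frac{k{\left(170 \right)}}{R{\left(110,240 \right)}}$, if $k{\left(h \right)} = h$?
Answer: $- \frac{12665}{113} \approx -112.08$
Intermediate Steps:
$R{\left(G,E \right)} = \frac{14}{149} - \frac{E}{149}$ ($R{\left(G,E \right)} = \frac{-14 + E}{-149} = \left(-14 + E\right) \left(- \frac{1}{149}\right) = \frac{14}{149} - \frac{E}{149}$)
$\frac{k{\left(170 \right)}}{R{\left(110,240 \right)}} = \frac{170}{\frac{14}{149} - \frac{240}{149}} = \frac{170}{- \frac{226}{149}} = 170 \left(- \frac{149}{226}\right) = - \frac{12665}{113}$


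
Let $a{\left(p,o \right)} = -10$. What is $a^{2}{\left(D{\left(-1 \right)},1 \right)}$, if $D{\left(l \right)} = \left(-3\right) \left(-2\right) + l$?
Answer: $100$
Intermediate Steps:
$D{\left(l \right)} = 6 + l$
$a^{2}{\left(D{\left(-1 \right)},1 \right)} = \left(-10\right)^{2} = 100$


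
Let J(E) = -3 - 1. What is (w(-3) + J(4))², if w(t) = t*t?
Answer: 25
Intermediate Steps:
J(E) = -4
w(t) = t²
(w(-3) + J(4))² = ((-3)² - 4)² = (9 - 4)² = 5² = 25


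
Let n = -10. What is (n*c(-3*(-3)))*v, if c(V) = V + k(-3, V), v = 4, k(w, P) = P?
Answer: -720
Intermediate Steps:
c(V) = 2*V (c(V) = V + V = 2*V)
(n*c(-3*(-3)))*v = -20*(-3*(-3))*4 = -20*9*4 = -10*18*4 = -180*4 = -720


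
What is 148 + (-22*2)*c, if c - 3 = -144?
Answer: 6352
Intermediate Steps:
c = -141 (c = 3 - 144 = -141)
148 + (-22*2)*c = 148 - 22*2*(-141) = 148 - 44*(-141) = 148 + 6204 = 6352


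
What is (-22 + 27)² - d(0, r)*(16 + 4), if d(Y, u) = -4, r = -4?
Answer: 105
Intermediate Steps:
(-22 + 27)² - d(0, r)*(16 + 4) = (-22 + 27)² - (-4)*(16 + 4) = 5² - (-4)*20 = 25 - 1*(-80) = 25 + 80 = 105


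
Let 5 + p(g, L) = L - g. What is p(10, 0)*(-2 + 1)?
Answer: 15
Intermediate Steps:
p(g, L) = -5 + L - g (p(g, L) = -5 + (L - g) = -5 + L - g)
p(10, 0)*(-2 + 1) = (-5 + 0 - 1*10)*(-2 + 1) = (-5 + 0 - 10)*(-1) = -15*(-1) = 15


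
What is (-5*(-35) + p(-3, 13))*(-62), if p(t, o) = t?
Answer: -10664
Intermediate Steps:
(-5*(-35) + p(-3, 13))*(-62) = (-5*(-35) - 3)*(-62) = (175 - 3)*(-62) = 172*(-62) = -10664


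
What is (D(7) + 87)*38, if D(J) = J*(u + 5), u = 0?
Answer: 4636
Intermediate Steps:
D(J) = 5*J (D(J) = J*(0 + 5) = J*5 = 5*J)
(D(7) + 87)*38 = (5*7 + 87)*38 = (35 + 87)*38 = 122*38 = 4636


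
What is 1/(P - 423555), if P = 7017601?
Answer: 1/6594046 ≈ 1.5165e-7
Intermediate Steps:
1/(P - 423555) = 1/(7017601 - 423555) = 1/6594046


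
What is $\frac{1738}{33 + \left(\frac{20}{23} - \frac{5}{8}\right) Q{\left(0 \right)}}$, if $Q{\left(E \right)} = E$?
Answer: $\frac{158}{3} \approx 52.667$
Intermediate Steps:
$\frac{1738}{33 + \left(\frac{20}{23} - \frac{5}{8}\right) Q{\left(0 \right)}} = \frac{1738}{33 + \left(\frac{20}{23} - \frac{5}{8}\right) 0} = \frac{1738}{33 + \frac{45}{184} \cdot 0} = \frac{1738}{33 + 0} = \frac{1738}{33} = 1738 \cdot \frac{1}{33} = \frac{158}{3}$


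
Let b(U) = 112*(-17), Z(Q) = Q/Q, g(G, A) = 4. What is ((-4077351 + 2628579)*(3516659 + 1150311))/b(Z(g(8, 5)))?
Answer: 120738847515/34 ≈ 3.5511e+9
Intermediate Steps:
Z(Q) = 1
b(U) = -1904
((-4077351 + 2628579)*(3516659 + 1150311))/b(Z(g(8, 5))) = ((-4077351 + 2628579)*(3516659 + 1150311))/(-1904) = -1448772*4666970*(-1/1904) = -6761375460840*(-1/1904) = 120738847515/34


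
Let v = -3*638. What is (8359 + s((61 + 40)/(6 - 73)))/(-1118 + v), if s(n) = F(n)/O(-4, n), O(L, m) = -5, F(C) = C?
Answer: -1400183/507860 ≈ -2.7570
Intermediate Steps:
v = -1914
s(n) = -n/5 (s(n) = n/(-5) = n*(-⅕) = -n/5)
(8359 + s((61 + 40)/(6 - 73)))/(-1118 + v) = (8359 - (61 + 40)/(5*(6 - 73)))/(-1118 - 1914) = (8359 - 101/(5*(-67)))/(-3032) = (8359 - 101*(-1)/(5*67))*(-1/3032) = (8359 - ⅕*(-101/67))*(-1/3032) = (8359 + 101/335)*(-1/3032) = (2800366/335)*(-1/3032) = -1400183/507860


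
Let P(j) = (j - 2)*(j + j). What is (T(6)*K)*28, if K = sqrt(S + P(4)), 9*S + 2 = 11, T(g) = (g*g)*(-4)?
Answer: -4032*sqrt(17) ≈ -16624.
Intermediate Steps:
T(g) = -4*g**2 (T(g) = g**2*(-4) = -4*g**2)
P(j) = 2*j*(-2 + j) (P(j) = (-2 + j)*(2*j) = 2*j*(-2 + j))
S = 1 (S = -2/9 + (1/9)*11 = -2/9 + 11/9 = 1)
K = sqrt(17) (K = sqrt(1 + 2*4*(-2 + 4)) = sqrt(1 + 2*4*2) = sqrt(1 + 16) = sqrt(17) ≈ 4.1231)
(T(6)*K)*28 = ((-4*6**2)*sqrt(17))*28 = ((-4*36)*sqrt(17))*28 = -144*sqrt(17)*28 = -4032*sqrt(17)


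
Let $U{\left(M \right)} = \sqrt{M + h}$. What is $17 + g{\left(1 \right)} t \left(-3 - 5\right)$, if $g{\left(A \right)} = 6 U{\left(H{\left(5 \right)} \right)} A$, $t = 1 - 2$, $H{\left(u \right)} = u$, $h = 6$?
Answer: $17 + 48 \sqrt{11} \approx 176.2$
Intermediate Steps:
$U{\left(M \right)} = \sqrt{6 + M}$ ($U{\left(M \right)} = \sqrt{M + 6} = \sqrt{6 + M}$)
$t = -1$
$g{\left(A \right)} = 6 A \sqrt{11}$ ($g{\left(A \right)} = 6 \sqrt{6 + 5} A = 6 \sqrt{11} A = 6 A \sqrt{11}$)
$17 + g{\left(1 \right)} t \left(-3 - 5\right) = 17 + 6 \cdot 1 \sqrt{11} \left(- (-3 - 5)\right) = 17 + 6 \sqrt{11} \left(\left(-1\right) \left(-8\right)\right) = 17 + 6 \sqrt{11} \cdot 8 = 17 + 48 \sqrt{11}$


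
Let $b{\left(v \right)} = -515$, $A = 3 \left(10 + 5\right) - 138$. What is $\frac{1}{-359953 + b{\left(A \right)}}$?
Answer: $- \frac{1}{360468} \approx -2.7742 \cdot 10^{-6}$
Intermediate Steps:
$A = -93$ ($A = 3 \cdot 15 - 138 = 45 - 138 = -93$)
$\frac{1}{-359953 + b{\left(A \right)}} = \frac{1}{-359953 - 515} = \frac{1}{-360468} = - \frac{1}{360468}$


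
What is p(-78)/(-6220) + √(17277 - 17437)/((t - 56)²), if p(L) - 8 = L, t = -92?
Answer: 7/622 + I*√10/5476 ≈ 0.011254 + 0.00057748*I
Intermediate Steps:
p(L) = 8 + L
p(-78)/(-6220) + √(17277 - 17437)/((t - 56)²) = (8 - 78)/(-6220) + √(17277 - 17437)/((-92 - 56)²) = -70*(-1/6220) + √(-160)/((-148)²) = 7/622 + (4*I*√10)/21904 = 7/622 + (4*I*√10)*(1/21904) = 7/622 + I*√10/5476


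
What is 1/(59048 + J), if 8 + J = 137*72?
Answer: 1/68904 ≈ 1.4513e-5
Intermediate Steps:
J = 9856 (J = -8 + 137*72 = -8 + 9864 = 9856)
1/(59048 + J) = 1/(59048 + 9856) = 1/68904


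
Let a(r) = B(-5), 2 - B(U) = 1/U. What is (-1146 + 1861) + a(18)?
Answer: 3586/5 ≈ 717.20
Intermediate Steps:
B(U) = 2 - 1/U
a(r) = 11/5 (a(r) = 2 - 1/(-5) = 2 - 1*(-⅕) = 2 + ⅕ = 11/5)
(-1146 + 1861) + a(18) = (-1146 + 1861) + 11/5 = 715 + 11/5 = 3586/5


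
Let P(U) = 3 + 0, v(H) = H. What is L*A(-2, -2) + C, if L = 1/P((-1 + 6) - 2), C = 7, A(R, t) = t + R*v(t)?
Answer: 23/3 ≈ 7.6667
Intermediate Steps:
A(R, t) = t + R*t
P(U) = 3
L = ⅓ (L = 1/3 = ⅓ ≈ 0.33333)
L*A(-2, -2) + C = (-2*(1 - 2))/3 + 7 = (-2*(-1))/3 + 7 = (⅓)*2 + 7 = ⅔ + 7 = 23/3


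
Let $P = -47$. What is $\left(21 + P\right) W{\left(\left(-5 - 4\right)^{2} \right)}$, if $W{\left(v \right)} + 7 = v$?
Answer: $-1924$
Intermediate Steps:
$W{\left(v \right)} = -7 + v$
$\left(21 + P\right) W{\left(\left(-5 - 4\right)^{2} \right)} = \left(21 - 47\right) \left(-7 + \left(-5 - 4\right)^{2}\right) = - 26 \left(-7 + \left(-9\right)^{2}\right) = - 26 \left(-7 + 81\right) = \left(-26\right) 74 = -1924$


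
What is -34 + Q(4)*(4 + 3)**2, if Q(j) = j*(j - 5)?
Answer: -230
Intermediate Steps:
Q(j) = j*(-5 + j)
-34 + Q(4)*(4 + 3)**2 = -34 + (4*(-5 + 4))*(4 + 3)**2 = -34 + (4*(-1))*7**2 = -34 - 4*49 = -34 - 196 = -230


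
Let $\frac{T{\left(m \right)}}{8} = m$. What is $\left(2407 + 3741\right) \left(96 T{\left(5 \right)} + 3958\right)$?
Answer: $47942104$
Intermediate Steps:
$T{\left(m \right)} = 8 m$
$\left(2407 + 3741\right) \left(96 T{\left(5 \right)} + 3958\right) = \left(2407 + 3741\right) \left(96 \cdot 8 \cdot 5 + 3958\right) = 6148 \left(96 \cdot 40 + 3958\right) = 6148 \left(3840 + 3958\right) = 6148 \cdot 7798 = 47942104$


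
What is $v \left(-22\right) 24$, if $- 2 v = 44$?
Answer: $11616$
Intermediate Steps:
$v = -22$ ($v = \left(- \frac{1}{2}\right) 44 = -22$)
$v \left(-22\right) 24 = \left(-22\right) \left(-22\right) 24 = 484 \cdot 24 = 11616$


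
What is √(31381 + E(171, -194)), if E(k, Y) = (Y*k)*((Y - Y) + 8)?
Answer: I*√234011 ≈ 483.75*I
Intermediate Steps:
E(k, Y) = 8*Y*k (E(k, Y) = (Y*k)*(0 + 8) = (Y*k)*8 = 8*Y*k)
√(31381 + E(171, -194)) = √(31381 + 8*(-194)*171) = √(31381 - 265392) = √(-234011) = I*√234011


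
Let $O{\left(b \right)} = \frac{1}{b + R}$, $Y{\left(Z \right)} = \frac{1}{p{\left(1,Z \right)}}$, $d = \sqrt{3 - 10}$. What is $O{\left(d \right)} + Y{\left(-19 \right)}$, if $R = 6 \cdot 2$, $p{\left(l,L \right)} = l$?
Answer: $\frac{163}{151} - \frac{i \sqrt{7}}{151} \approx 1.0795 - 0.017522 i$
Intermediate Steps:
$d = i \sqrt{7}$ ($d = \sqrt{-7} = i \sqrt{7} \approx 2.6458 i$)
$R = 12$
$Y{\left(Z \right)} = 1$ ($Y{\left(Z \right)} = 1^{-1} = 1$)
$O{\left(b \right)} = \frac{1}{12 + b}$ ($O{\left(b \right)} = \frac{1}{b + 12} = \frac{1}{12 + b}$)
$O{\left(d \right)} + Y{\left(-19 \right)} = \frac{1}{12 + i \sqrt{7}} + 1 = 1 + \frac{1}{12 + i \sqrt{7}}$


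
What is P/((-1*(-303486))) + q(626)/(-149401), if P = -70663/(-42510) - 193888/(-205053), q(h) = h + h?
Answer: -367631033482296949/43914393496828201620 ≈ -0.0083715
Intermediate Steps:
q(h) = 2*h
P = 2525759891/968533670 (P = -70663*(-1/42510) - 193888*(-1/205053) = 70663/42510 + 193888/205053 = 2525759891/968533670 ≈ 2.6078)
P/((-1*(-303486))) + q(626)/(-149401) = 2525759891/(968533670*((-1*(-303486)))) + (2*626)/(-149401) = (2525759891/968533670)/303486 + 1252*(-1/149401) = (2525759891/968533670)*(1/303486) - 1252/149401 = 2525759891/293936409373620 - 1252/149401 = -367631033482296949/43914393496828201620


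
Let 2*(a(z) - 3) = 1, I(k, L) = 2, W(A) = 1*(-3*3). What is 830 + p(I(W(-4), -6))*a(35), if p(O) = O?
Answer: 837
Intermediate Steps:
W(A) = -9 (W(A) = 1*(-9) = -9)
a(z) = 7/2 (a(z) = 3 + (½)*1 = 3 + ½ = 7/2)
830 + p(I(W(-4), -6))*a(35) = 830 + 2*(7/2) = 830 + 7 = 837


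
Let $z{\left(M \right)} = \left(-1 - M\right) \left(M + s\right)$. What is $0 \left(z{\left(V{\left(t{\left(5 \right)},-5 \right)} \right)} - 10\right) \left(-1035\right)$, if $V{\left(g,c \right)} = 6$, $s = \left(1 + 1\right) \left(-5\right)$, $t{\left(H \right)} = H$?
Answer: $0$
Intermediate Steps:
$s = -10$ ($s = 2 \left(-5\right) = -10$)
$z{\left(M \right)} = \left(-1 - M\right) \left(-10 + M\right)$ ($z{\left(M \right)} = \left(-1 - M\right) \left(M - 10\right) = \left(-1 - M\right) \left(-10 + M\right)$)
$0 \left(z{\left(V{\left(t{\left(5 \right)},-5 \right)} \right)} - 10\right) \left(-1035\right) = 0 \left(\left(10 - 6^{2} + 9 \cdot 6\right) - 10\right) \left(-1035\right) = 0 \left(\left(10 - 36 + 54\right) - 10\right) \left(-1035\right) = 0 \left(28 - 10\right) \left(-1035\right) = 0 \cdot 18 \left(-1035\right) = 0 \left(-1035\right) = 0$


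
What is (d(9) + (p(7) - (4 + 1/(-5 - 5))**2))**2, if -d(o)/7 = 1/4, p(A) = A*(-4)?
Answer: 1263376/625 ≈ 2021.4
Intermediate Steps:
p(A) = -4*A
d(o) = -7/4
(d(9) + (p(7) - (4 + 1/(-5 - 5))**2))**2 = (-7/4 + (-4*7 - (4 + 1/(-5 - 5))**2))**2 = (-7/4 + (-28 - (4 + 1/(-10))**2))**2 = (-7/4 + (-28 - (4 - 1/10)**2))**2 = (-7/4 + (-28 - (39/10)**2))**2 = (-7/4 + (-28 - 1*1521/100))**2 = (-7/4 + (-28 - 1521/100))**2 = (-7/4 - 4321/100)**2 = (-1124/25)**2 = 1263376/625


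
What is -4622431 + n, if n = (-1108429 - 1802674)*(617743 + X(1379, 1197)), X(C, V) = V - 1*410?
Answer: -1800609161021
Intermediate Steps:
X(C, V) = -410 + V (X(C, V) = V - 410 = -410 + V)
n = -1800604538590 (n = (-1108429 - 1802674)*(617743 + (-410 + 1197)) = -2911103*(617743 + 787) = -2911103*618530 = -1800604538590)
-4622431 + n = -4622431 - 1800604538590 = -1800609161021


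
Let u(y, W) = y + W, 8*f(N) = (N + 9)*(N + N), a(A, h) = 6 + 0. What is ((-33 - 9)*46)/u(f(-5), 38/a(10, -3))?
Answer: -1449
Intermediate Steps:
a(A, h) = 6
f(N) = N*(9 + N)/4 (f(N) = ((N + 9)*(N + N))/8 = ((9 + N)*(2*N))/8 = (2*N*(9 + N))/8 = N*(9 + N)/4)
u(y, W) = W + y
((-33 - 9)*46)/u(f(-5), 38/a(10, -3)) = ((-33 - 9)*46)/(38/6 + (¼)*(-5)*(9 - 5)) = (-42*46)/(38*(⅙) + (¼)*(-5)*4) = -1932/(19/3 - 5) = -1932/4/3 = -1932*¾ = -1449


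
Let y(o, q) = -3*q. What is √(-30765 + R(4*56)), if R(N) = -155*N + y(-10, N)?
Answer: I*√66157 ≈ 257.21*I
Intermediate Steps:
R(N) = -158*N (R(N) = -155*N - 3*N = -158*N)
√(-30765 + R(4*56)) = √(-30765 - 632*56) = √(-30765 - 158*224) = √(-30765 - 35392) = √(-66157) = I*√66157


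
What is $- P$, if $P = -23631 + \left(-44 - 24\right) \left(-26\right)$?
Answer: $21863$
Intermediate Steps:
$P = -21863$ ($P = -23631 - -1768 = -23631 + 1768 = -21863$)
$- P = \left(-1\right) \left(-21863\right) = 21863$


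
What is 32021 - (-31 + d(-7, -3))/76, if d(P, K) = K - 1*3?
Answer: 2433633/76 ≈ 32022.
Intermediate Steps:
d(P, K) = -3 + K (d(P, K) = K - 3 = -3 + K)
32021 - (-31 + d(-7, -3))/76 = 32021 - (-31 + (-3 - 3))/76 = 32021 - (-31 - 6)/76 = 32021 - (-37)/76 = 32021 - 1*(-37/76) = 32021 + 37/76 = 2433633/76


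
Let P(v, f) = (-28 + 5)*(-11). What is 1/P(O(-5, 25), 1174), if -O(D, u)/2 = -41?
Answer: 1/253 ≈ 0.0039526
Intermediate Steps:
O(D, u) = 82 (O(D, u) = -2*(-41) = 82)
P(v, f) = 253 (P(v, f) = -23*(-11) = 253)
1/P(O(-5, 25), 1174) = 1/253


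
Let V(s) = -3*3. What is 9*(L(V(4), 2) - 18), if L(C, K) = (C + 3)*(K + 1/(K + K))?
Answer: -567/2 ≈ -283.50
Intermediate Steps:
V(s) = -9
L(C, K) = (3 + C)*(K + 1/(2*K))
9*(L(V(4), 2) - 18) = 9*((1/2)*(3 - 9 + 2*2**2*(3 - 9))/2 - 18) = 9*((1/2)*(1/2)*(3 - 9 + 2*4*(-6)) - 18) = 9*((1/2)*(1/2)*(3 - 9 - 48) - 18) = 9*((1/2)*(1/2)*(-54) - 18) = 9*(-27/2 - 18) = 9*(-63/2) = -567/2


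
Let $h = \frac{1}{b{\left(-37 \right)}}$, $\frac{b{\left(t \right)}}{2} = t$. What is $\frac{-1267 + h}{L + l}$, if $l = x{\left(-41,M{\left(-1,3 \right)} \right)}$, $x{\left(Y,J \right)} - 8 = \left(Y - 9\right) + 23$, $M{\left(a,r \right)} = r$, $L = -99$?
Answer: $\frac{93759}{8732} \approx 10.737$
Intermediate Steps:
$b{\left(t \right)} = 2 t$
$h = - \frac{1}{74}$ ($h = \frac{1}{2 \left(-37\right)} = \frac{1}{-74} = - \frac{1}{74} \approx -0.013514$)
$x{\left(Y,J \right)} = 22 + Y$ ($x{\left(Y,J \right)} = 8 + \left(\left(Y - 9\right) + 23\right) = 8 + \left(\left(-9 + Y\right) + 23\right) = 8 + \left(14 + Y\right) = 22 + Y$)
$l = -19$ ($l = 22 - 41 = -19$)
$\frac{-1267 + h}{L + l} = \frac{-1267 - \frac{1}{74}}{-99 - 19} = - \frac{93759}{74 \left(-118\right)} = \left(- \frac{93759}{74}\right) \left(- \frac{1}{118}\right) = \frac{93759}{8732}$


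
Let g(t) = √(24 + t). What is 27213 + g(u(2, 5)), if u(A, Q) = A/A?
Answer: 27218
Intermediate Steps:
u(A, Q) = 1
27213 + g(u(2, 5)) = 27213 + √(24 + 1) = 27213 + √25 = 27213 + 5 = 27218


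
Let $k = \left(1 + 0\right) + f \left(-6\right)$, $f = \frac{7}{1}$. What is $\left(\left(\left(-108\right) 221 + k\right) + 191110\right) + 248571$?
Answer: $415772$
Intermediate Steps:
$f = 7$ ($f = 7 \cdot 1 = 7$)
$k = -41$ ($k = \left(1 + 0\right) + 7 \left(-6\right) = 1 - 42 = -41$)
$\left(\left(\left(-108\right) 221 + k\right) + 191110\right) + 248571 = \left(\left(\left(-108\right) 221 - 41\right) + 191110\right) + 248571 = \left(\left(-23868 - 41\right) + 191110\right) + 248571 = \left(-23909 + 191110\right) + 248571 = 167201 + 248571 = 415772$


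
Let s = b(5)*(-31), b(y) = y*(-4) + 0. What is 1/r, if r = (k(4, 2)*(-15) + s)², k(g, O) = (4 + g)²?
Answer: 1/115600 ≈ 8.6505e-6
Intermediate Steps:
b(y) = -4*y (b(y) = -4*y + 0 = -4*y)
s = 620 (s = -4*5*(-31) = -20*(-31) = 620)
r = 115600 (r = ((4 + 4)²*(-15) + 620)² = (8²*(-15) + 620)² = (64*(-15) + 620)² = (-960 + 620)² = (-340)² = 115600)
1/r = 1/115600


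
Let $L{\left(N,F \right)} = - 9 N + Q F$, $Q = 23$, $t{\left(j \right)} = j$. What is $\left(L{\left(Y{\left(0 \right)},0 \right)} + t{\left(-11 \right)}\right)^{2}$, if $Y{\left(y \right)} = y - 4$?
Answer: $625$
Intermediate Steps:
$Y{\left(y \right)} = -4 + y$ ($Y{\left(y \right)} = y - 4 = -4 + y$)
$L{\left(N,F \right)} = - 9 N + 23 F$
$\left(L{\left(Y{\left(0 \right)},0 \right)} + t{\left(-11 \right)}\right)^{2} = \left(\left(- 9 \left(-4 + 0\right) + 23 \cdot 0\right) - 11\right)^{2} = \left(\left(\left(-9\right) \left(-4\right) + 0\right) - 11\right)^{2} = \left(\left(36 + 0\right) - 11\right)^{2} = \left(36 - 11\right)^{2} = 25^{2} = 625$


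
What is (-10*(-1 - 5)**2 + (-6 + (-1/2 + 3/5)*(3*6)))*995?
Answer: -362379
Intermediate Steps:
(-10*(-1 - 5)**2 + (-6 + (-1/2 + 3/5)*(3*6)))*995 = (-10*(-6)**2 + (-6 + (-1*1/2 + 3*(1/5))*18))*995 = (-10*36 + (-6 + (-1/2 + 3/5)*18))*995 = (-360 + (-6 + (1/10)*18))*995 = (-360 + (-6 + 9/5))*995 = (-360 - 21/5)*995 = -1821/5*995 = -362379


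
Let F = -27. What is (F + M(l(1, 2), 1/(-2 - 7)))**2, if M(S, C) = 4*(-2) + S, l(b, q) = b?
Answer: 1156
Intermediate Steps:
M(S, C) = -8 + S
(F + M(l(1, 2), 1/(-2 - 7)))**2 = (-27 + (-8 + 1))**2 = (-27 - 7)**2 = (-34)**2 = 1156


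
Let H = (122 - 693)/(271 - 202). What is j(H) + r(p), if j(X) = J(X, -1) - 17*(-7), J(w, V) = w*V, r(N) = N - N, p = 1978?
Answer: 8782/69 ≈ 127.28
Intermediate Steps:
r(N) = 0
H = -571/69 ≈ -8.2754
J(w, V) = V*w
j(X) = 119 - X (j(X) = -X - 17*(-7) = -X + 119 = 119 - X)
j(H) + r(p) = (119 - 1*(-571/69)) + 0 = (119 + 571/69) + 0 = 8782/69 + 0 = 8782/69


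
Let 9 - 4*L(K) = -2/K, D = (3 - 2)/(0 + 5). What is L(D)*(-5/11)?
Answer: -95/44 ≈ -2.1591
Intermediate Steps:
D = 1/5 ≈ 0.20000
L(K) = 9/4 + 1/(2*K) (L(K) = 9/4 - (-1)/(2*K) = 9/4 + 1/(2*K))
L(D)*(-5/11) = ((2 + 9*(1/5))/(4*(1/5)))*(-5/11) = ((1/4)*5*(2 + 9/5))*(-5*1/11) = ((1/4)*5*(19/5))*(-5/11) = (19/4)*(-5/11) = -95/44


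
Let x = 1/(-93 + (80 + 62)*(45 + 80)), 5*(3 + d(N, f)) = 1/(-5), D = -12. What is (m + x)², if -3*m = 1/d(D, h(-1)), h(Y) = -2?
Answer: 195057372409/16207033433616 ≈ 0.012035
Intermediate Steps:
d(N, f) = -76/25 (d(N, f) = -3 + (⅕)/(-5) = -3 + (⅕)*(-⅕) = -3 - 1/25 = -76/25)
m = 25/228 (m = -1/(3*(-76/25)) = -⅓*(-25/76) = 25/228 ≈ 0.10965)
x = 1/17657 (x = 1/(-93 + 142*125) = 1/(-93 + 17750) = 1/17657 ≈ 5.6635e-5)
(m + x)² = (25/228 + 1/17657)² = (441653/4025796)² = 195057372409/16207033433616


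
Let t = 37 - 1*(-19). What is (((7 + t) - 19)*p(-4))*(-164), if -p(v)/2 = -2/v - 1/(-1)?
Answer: 21648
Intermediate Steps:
p(v) = -2 + 4/v (p(v) = -2*(-2/v - 1/(-1)) = -2*(-2/v - 1*(-1)) = -2*(-2/v + 1) = -2*(1 - 2/v) = -2 + 4/v)
t = 56 (t = 37 + 19 = 56)
(((7 + t) - 19)*p(-4))*(-164) = (((7 + 56) - 19)*(-2 + 4/(-4)))*(-164) = ((63 - 19)*(-2 + 4*(-¼)))*(-164) = (44*(-2 - 1))*(-164) = (44*(-3))*(-164) = -132*(-164) = 21648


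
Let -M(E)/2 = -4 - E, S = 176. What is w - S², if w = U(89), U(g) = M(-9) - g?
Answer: -31075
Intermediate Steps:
M(E) = 8 + 2*E (M(E) = -2*(-4 - E) = 8 + 2*E)
U(g) = -10 - g (U(g) = (8 + 2*(-9)) - g = (8 - 18) - g = -10 - g)
w = -99 (w = -10 - 1*89 = -10 - 89 = -99)
w - S² = -99 - 1*176² = -99 - 1*30976 = -99 - 30976 = -31075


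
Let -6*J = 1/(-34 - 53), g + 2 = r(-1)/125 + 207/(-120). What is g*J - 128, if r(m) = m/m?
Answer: -7424413/58000 ≈ -128.01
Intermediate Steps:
r(m) = 1
g = -3717/1000 (g = -2 + (1/125 + 207/(-120)) = -2 + (1*(1/125) + 207*(-1/120)) = -2 + (1/125 - 69/40) = -2 - 1717/1000 = -3717/1000 ≈ -3.7170)
J = 1/522 (J = -1/(6*(-34 - 53)) = -⅙/(-87) = -⅙*(-1/87) = 1/522 ≈ 0.0019157)
g*J - 128 = -3717/1000*1/522 - 128 = -413/58000 - 128 = -7424413/58000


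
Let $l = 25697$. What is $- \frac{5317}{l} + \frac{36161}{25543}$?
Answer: $\frac{113345298}{93768353} \approx 1.2088$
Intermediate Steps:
$- \frac{5317}{l} + \frac{36161}{25543} = - \frac{5317}{25697} + \frac{36161}{25543} = \frac{113345298}{93768353}$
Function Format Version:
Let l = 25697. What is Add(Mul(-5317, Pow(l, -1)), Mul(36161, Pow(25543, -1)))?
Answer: Rational(113345298, 93768353) ≈ 1.2088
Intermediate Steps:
Add(Mul(-5317, Pow(l, -1)), Mul(36161, Pow(25543, -1))) = Add(Mul(-5317, Pow(25697, -1)), Mul(36161, Pow(25543, -1))) = Add(Mul(-5317, Rational(1, 25697)), Mul(36161, Rational(1, 25543))) = Add(Rational(-5317, 25697), Rational(36161, 25543)) = Rational(113345298, 93768353)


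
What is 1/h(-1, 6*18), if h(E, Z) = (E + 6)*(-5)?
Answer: -1/25 ≈ -0.040000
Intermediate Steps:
h(E, Z) = -30 - 5*E (h(E, Z) = (6 + E)*(-5) = -30 - 5*E)
1/h(-1, 6*18) = 1/(-30 - 5*(-1)) = 1/(-30 + 5) = 1/(-25) = -1/25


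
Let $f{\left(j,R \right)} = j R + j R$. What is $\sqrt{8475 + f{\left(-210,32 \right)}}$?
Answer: $i \sqrt{4965} \approx 70.463 i$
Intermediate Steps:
$f{\left(j,R \right)} = 2 R j$ ($f{\left(j,R \right)} = R j + R j = 2 R j$)
$\sqrt{8475 + f{\left(-210,32 \right)}} = \sqrt{8475 + 2 \cdot 32 \left(-210\right)} = \sqrt{8475 - 13440} = \sqrt{-4965} = i \sqrt{4965}$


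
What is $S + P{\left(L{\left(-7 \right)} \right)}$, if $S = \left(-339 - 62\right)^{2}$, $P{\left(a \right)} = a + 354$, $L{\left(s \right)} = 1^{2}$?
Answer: $161156$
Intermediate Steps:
$L{\left(s \right)} = 1$
$P{\left(a \right)} = 354 + a$
$S = 160801$ ($S = \left(-401\right)^{2} = 160801$)
$S + P{\left(L{\left(-7 \right)} \right)} = 160801 + \left(354 + 1\right) = 160801 + 355 = 161156$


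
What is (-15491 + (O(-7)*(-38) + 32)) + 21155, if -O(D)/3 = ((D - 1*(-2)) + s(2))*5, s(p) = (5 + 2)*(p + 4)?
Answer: 26786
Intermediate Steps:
s(p) = 28 + 7*p (s(p) = 7*(4 + p) = 28 + 7*p)
O(D) = -660 - 15*D (O(D) = -3*((D - 1*(-2)) + (28 + 7*2))*5 = -3*((D + 2) + (28 + 14))*5 = -3*((2 + D) + 42)*5 = -3*(44 + D)*5 = -3*(220 + 5*D) = -660 - 15*D)
(-15491 + (O(-7)*(-38) + 32)) + 21155 = (-15491 + ((-660 - 15*(-7))*(-38) + 32)) + 21155 = (-15491 + ((-660 + 105)*(-38) + 32)) + 21155 = (-15491 + (-555*(-38) + 32)) + 21155 = (-15491 + (21090 + 32)) + 21155 = (-15491 + 21122) + 21155 = 5631 + 21155 = 26786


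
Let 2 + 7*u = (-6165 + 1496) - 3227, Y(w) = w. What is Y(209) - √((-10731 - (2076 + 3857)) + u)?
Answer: 209 - I*√871822/7 ≈ 209.0 - 133.39*I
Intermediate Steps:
u = -7898/7 (u = -2/7 + ((-6165 + 1496) - 3227)/7 = -2/7 + (-4669 - 3227)/7 = -2/7 + (⅐)*(-7896) = -2/7 - 1128 = -7898/7 ≈ -1128.3)
Y(209) - √((-10731 - (2076 + 3857)) + u) = 209 - √((-10731 - (2076 + 3857)) - 7898/7) = 209 - √((-10731 - 1*5933) - 7898/7) = 209 - √((-10731 - 5933) - 7898/7) = 209 - √(-16664 - 7898/7) = 209 - √(-124546/7) = 209 - I*√871822/7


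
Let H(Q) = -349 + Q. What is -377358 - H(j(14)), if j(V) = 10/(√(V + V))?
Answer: -377009 - 5*√7/7 ≈ -3.7701e+5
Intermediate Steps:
j(V) = 5*√2/√V (j(V) = 10/(√(2*V)) = 10/((√2*√V)) = 10*(√2/(2*√V)) = 5*√2/√V)
-377358 - H(j(14)) = -377358 - (-349 + 5*√2/√14) = -377358 - (-349 + 5*√2*(√14/14)) = -377358 - (-349 + 5*√7/7) = -377358 + (349 - 5*√7/7) = -377009 - 5*√7/7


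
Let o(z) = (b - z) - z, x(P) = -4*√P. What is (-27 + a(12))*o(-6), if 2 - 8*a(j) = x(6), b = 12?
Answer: -642 + 12*√6 ≈ -612.61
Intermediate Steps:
o(z) = 12 - 2*z (o(z) = (12 - z) - z = 12 - 2*z)
a(j) = ¼ + √6/2 (a(j) = ¼ - (-1)*√6/2 = ¼ + √6/2)
(-27 + a(12))*o(-6) = (-27 + (¼ + √6/2))*(12 - 2*(-6)) = (-107/4 + √6/2)*(12 + 12) = (-107/4 + √6/2)*24 = -642 + 12*√6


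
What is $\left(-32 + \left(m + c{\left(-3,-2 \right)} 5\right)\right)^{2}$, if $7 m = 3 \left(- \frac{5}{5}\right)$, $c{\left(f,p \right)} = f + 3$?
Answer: $\frac{51529}{49} \approx 1051.6$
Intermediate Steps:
$c{\left(f,p \right)} = 3 + f$
$m = - \frac{3}{7}$ ($m = \frac{3 \left(- \frac{5}{5}\right)}{7} = \frac{3 \left(\left(-5\right) \frac{1}{5}\right)}{7} = \frac{3 \left(-1\right)}{7} = \frac{1}{7} \left(-3\right) = - \frac{3}{7} \approx -0.42857$)
$\left(-32 + \left(m + c{\left(-3,-2 \right)} 5\right)\right)^{2} = \left(-32 - \left(\frac{3}{7} - \left(3 - 3\right) 5\right)\right)^{2} = \left(-32 + \left(- \frac{3}{7} + 0 \cdot 5\right)\right)^{2} = \left(-32 + \left(- \frac{3}{7} + 0\right)\right)^{2} = \left(-32 - \frac{3}{7}\right)^{2} = \left(- \frac{227}{7}\right)^{2} = \frac{51529}{49}$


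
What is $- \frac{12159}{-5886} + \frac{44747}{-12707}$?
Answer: $- \frac{12097381}{8310378} \approx -1.4557$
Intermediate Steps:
$- \frac{12159}{-5886} + \frac{44747}{-12707} = \left(-12159\right) \left(- \frac{1}{5886}\right) + 44747 \left(- \frac{1}{12707}\right) = \frac{1351}{654} - \frac{44747}{12707} = - \frac{12097381}{8310378}$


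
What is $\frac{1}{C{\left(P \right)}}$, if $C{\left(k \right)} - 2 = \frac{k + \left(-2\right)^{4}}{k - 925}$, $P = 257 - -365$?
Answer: $- \frac{303}{32} \approx -9.4688$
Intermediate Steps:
$P = 622$ ($P = 257 + 365 = 622$)
$C{\left(k \right)} = 2 + \frac{16 + k}{-925 + k}$ ($C{\left(k \right)} = 2 + \frac{k + \left(-2\right)^{4}}{k - 925} = 2 + \frac{k + 16}{-925 + k} = 2 + \frac{16 + k}{-925 + k}$)
$\frac{1}{C{\left(P \right)}} = \frac{1}{\frac{1}{-925 + 622} \left(-1834 + 3 \cdot 622\right)} = \frac{1}{\frac{1}{-303} \left(-1834 + 1866\right)} = \frac{1}{\left(- \frac{1}{303}\right) 32} = \frac{1}{- \frac{32}{303}} = - \frac{303}{32}$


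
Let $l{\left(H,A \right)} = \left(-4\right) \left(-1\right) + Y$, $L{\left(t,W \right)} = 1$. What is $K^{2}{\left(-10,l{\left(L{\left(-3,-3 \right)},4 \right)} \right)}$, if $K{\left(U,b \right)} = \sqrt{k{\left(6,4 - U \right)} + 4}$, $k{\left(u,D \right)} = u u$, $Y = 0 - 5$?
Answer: $40$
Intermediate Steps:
$Y = -5$
$k{\left(u,D \right)} = u^{2}$
$l{\left(H,A \right)} = -1$ ($l{\left(H,A \right)} = \left(-4\right) \left(-1\right) - 5 = 4 - 5 = -1$)
$K{\left(U,b \right)} = 2 \sqrt{10}$ ($K{\left(U,b \right)} = \sqrt{6^{2} + 4} = \sqrt{36 + 4} = \sqrt{40} = 2 \sqrt{10}$)
$K^{2}{\left(-10,l{\left(L{\left(-3,-3 \right)},4 \right)} \right)} = \left(2 \sqrt{10}\right)^{2} = 40$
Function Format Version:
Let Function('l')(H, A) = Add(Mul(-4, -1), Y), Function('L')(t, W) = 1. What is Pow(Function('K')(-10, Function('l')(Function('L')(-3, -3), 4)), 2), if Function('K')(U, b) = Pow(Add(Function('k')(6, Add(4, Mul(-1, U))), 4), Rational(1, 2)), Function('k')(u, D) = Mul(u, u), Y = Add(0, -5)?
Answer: 40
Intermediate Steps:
Y = -5
Function('k')(u, D) = Pow(u, 2)
Function('l')(H, A) = -1 (Function('l')(H, A) = Add(Mul(-4, -1), -5) = Add(4, -5) = -1)
Function('K')(U, b) = Mul(2, Pow(10, Rational(1, 2))) (Function('K')(U, b) = Pow(Add(Pow(6, 2), 4), Rational(1, 2)) = Pow(Add(36, 4), Rational(1, 2)) = Pow(40, Rational(1, 2)) = Mul(2, Pow(10, Rational(1, 2))))
Pow(Function('K')(-10, Function('l')(Function('L')(-3, -3), 4)), 2) = Pow(Mul(2, Pow(10, Rational(1, 2))), 2) = 40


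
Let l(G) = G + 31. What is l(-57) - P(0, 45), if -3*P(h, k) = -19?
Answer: -97/3 ≈ -32.333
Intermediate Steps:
P(h, k) = 19/3 (P(h, k) = -⅓*(-19) = 19/3)
l(G) = 31 + G
l(-57) - P(0, 45) = (31 - 57) - 1*19/3 = -26 - 19/3 = -97/3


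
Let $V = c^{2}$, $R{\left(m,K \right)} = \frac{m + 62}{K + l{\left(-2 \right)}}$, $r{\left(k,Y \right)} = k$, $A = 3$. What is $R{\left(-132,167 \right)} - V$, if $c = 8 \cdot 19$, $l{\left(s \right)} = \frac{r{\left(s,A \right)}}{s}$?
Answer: $- \frac{277253}{12} \approx -23104.0$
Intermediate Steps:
$l{\left(s \right)} = 1$ ($l{\left(s \right)} = \frac{s}{s} = 1$)
$R{\left(m,K \right)} = \frac{62 + m}{1 + K}$ ($R{\left(m,K \right)} = \frac{m + 62}{K + 1} = \frac{62 + m}{1 + K}$)
$c = 152$
$V = 23104$ ($V = 152^{2} = 23104$)
$R{\left(-132,167 \right)} - V = \frac{62 - 132}{1 + 167} - 23104 = \frac{1}{168} \left(-70\right) - 23104 = - \frac{5}{12} - 23104 = - \frac{277253}{12}$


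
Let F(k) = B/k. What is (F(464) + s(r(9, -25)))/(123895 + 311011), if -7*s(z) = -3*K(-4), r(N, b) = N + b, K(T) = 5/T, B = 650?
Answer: 1405/706287344 ≈ 1.9893e-6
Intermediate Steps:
F(k) = 650/k
s(z) = -15/28 (s(z) = -(-3)*5/(-4)/7 = -(-3)*5*(-1/4)/7 = -(-3)*(-5)/(7*4) = -1/7*15/4 = -15/28)
(F(464) + s(r(9, -25)))/(123895 + 311011) = (650/464 - 15/28)/(123895 + 311011) = (650*(1/464) - 15/28)/434906 = (325/232 - 15/28)*(1/434906) = (1405/1624)*(1/434906) = 1405/706287344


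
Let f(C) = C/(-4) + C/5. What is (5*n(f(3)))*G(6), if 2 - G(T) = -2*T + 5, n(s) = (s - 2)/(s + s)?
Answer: 645/2 ≈ 322.50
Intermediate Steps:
f(C) = -C/20 (f(C) = C*(-¼) + C*(⅕) = -C/4 + C/5 = -C/20)
n(s) = (-2 + s)/(2*s) (n(s) = (-2 + s)/((2*s)) = (-2 + s)*(1/(2*s)) = (-2 + s)/(2*s))
G(T) = -3 + 2*T (G(T) = 2 - (-2*T + 5) = 2 - (5 - 2*T) = 2 + (-5 + 2*T) = -3 + 2*T)
(5*n(f(3)))*G(6) = (5*((-2 - 1/20*3)/(2*((-1/20*3)))))*(-3 + 2*6) = (5*((-2 - 3/20)/(2*(-3/20))))*(-3 + 12) = (5*((½)*(-20/3)*(-43/20)))*9 = (5*(43/6))*9 = (215/6)*9 = 645/2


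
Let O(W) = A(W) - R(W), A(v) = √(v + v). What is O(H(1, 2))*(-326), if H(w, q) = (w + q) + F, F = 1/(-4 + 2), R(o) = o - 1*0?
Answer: 815 - 326*√5 ≈ 86.042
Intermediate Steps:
R(o) = o (R(o) = o + 0 = o)
A(v) = √2*√v (A(v) = √(2*v) = √2*√v)
F = -½ (F = 1/(-2) = -½ ≈ -0.50000)
H(w, q) = -½ + q + w (H(w, q) = (w + q) - ½ = (q + w) - ½ = -½ + q + w)
O(W) = -W + √2*√W (O(W) = √2*√W - W = -W + √2*√W)
O(H(1, 2))*(-326) = (-(-½ + 2 + 1) + √2*√(-½ + 2 + 1))*(-326) = (-1*5/2 + √2*√(5/2))*(-326) = (-5/2 + √2*(√10/2))*(-326) = (-5/2 + √5)*(-326) = 815 - 326*√5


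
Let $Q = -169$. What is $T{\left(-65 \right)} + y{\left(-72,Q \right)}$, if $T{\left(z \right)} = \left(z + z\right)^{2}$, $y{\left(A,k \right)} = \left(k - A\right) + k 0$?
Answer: $16803$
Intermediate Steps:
$y{\left(A,k \right)} = k - A$ ($y{\left(A,k \right)} = \left(k - A\right) + 0 = k - A$)
$T{\left(z \right)} = 4 z^{2}$ ($T{\left(z \right)} = \left(2 z\right)^{2} = 4 z^{2}$)
$T{\left(-65 \right)} + y{\left(-72,Q \right)} = 4 \left(-65\right)^{2} - 97 = 4 \cdot 4225 + \left(-169 + 72\right) = 16900 - 97 = 16803$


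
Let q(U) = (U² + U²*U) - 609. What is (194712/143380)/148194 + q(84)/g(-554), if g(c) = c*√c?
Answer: 8113/885335655 + 2163*I*√554/1108 ≈ 9.1638e-6 + 45.949*I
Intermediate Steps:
g(c) = c^(3/2)
q(U) = -609 + U² + U³ (q(U) = (U² + U³) - 609 = -609 + U² + U³)
(194712/143380)/148194 + q(84)/g(-554) = (194712/143380)/148194 + (-609 + 84² + 84³)/((-554)^(3/2)) = (194712*(1/143380))*(1/148194) + (-609 + 7056 + 592704)/((-554*I*√554)) = (48678/35845)*(1/148194) + 599151*(I*√554/306916) = 8113/885335655 + 2163*I*√554/1108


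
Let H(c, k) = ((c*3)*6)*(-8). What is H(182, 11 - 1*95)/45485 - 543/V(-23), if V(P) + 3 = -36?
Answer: 7892081/591305 ≈ 13.347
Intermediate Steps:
V(P) = -39 (V(P) = -3 - 36 = -39)
H(c, k) = -144*c (H(c, k) = ((3*c)*6)*(-8) = (18*c)*(-8) = -144*c)
H(182, 11 - 1*95)/45485 - 543/V(-23) = -144*182/45485 - 543/(-39) = -26208*1/45485 - 543*(-1/39) = -26208/45485 + 181/13 = 7892081/591305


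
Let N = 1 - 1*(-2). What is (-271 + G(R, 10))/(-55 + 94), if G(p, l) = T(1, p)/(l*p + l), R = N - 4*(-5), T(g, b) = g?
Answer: -5003/720 ≈ -6.9486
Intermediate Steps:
N = 3 (N = 1 + 2 = 3)
R = 23 (R = 3 - 4*(-5) = 3 + 20 = 23)
G(p, l) = 1/(l + l*p) (G(p, l) = 1/(l*p + l) = 1/(l + l*p))
(-271 + G(R, 10))/(-55 + 94) = (-271 + 1/(10*(1 + 23)))/(-55 + 94) = (-271 + (1/10)/24)/39 = (-271 + (1/10)*(1/24))*(1/39) = (-271 + 1/240)*(1/39) = -65039/240*1/39 = -5003/720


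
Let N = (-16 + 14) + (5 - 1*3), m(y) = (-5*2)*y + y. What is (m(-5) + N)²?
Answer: 2025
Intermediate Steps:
m(y) = -9*y (m(y) = -10*y + y = -9*y)
N = 0 (N = -2 + (5 - 3) = -2 + 2 = 0)
(m(-5) + N)² = (-9*(-5) + 0)² = (45 + 0)² = 45² = 2025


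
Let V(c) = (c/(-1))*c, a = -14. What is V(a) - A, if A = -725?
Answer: 529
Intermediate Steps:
V(c) = -c² (V(c) = (c*(-1))*c = (-c)*c = -c²)
V(a) - A = -1*(-14)² - 1*(-725) = -1*196 + 725 = -196 + 725 = 529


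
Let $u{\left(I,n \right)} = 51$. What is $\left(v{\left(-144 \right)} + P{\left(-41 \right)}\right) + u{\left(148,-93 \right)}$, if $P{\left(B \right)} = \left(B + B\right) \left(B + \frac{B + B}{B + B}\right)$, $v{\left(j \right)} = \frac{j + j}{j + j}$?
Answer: $3332$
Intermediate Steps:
$v{\left(j \right)} = 1$ ($v{\left(j \right)} = \frac{2 j}{2 j} = 2 j \frac{1}{2 j} = 1$)
$P{\left(B \right)} = 2 B \left(1 + B\right)$ ($P{\left(B \right)} = 2 B \left(B + \frac{2 B}{2 B}\right) = 2 B \left(B + 2 B \frac{1}{2 B}\right) = 2 B \left(B + 1\right) = 2 B \left(1 + B\right)$)
$\left(v{\left(-144 \right)} + P{\left(-41 \right)}\right) + u{\left(148,-93 \right)} = \left(1 + 2 \left(-41\right) \left(1 - 41\right)\right) + 51 = \left(1 + 2 \left(-41\right) \left(-40\right)\right) + 51 = \left(1 + 3280\right) + 51 = 3281 + 51 = 3332$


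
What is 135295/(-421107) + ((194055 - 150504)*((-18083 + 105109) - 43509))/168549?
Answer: 266020972172938/23659054581 ≈ 11244.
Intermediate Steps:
135295/(-421107) + ((194055 - 150504)*((-18083 + 105109) - 43509))/168549 = 135295*(-1/421107) + (43551*(87026 - 43509))*(1/168549) = -135295/421107 + (43551*43517)*(1/168549) = -135295/421107 + 1895208867*(1/168549) = -135295/421107 + 631736289/56183 = 266020972172938/23659054581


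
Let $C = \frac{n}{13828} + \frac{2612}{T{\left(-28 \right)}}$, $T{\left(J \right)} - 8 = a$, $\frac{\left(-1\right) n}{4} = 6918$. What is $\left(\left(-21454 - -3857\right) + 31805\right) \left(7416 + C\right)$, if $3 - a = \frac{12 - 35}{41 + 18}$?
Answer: $\frac{2627923775152}{24199} \approx 1.086 \cdot 10^{8}$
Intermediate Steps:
$n = -27672$ ($n = \left(-4\right) 6918 = -27672$)
$a = \frac{200}{59}$ ($a = 3 - \frac{12 - 35}{41 + 18} = 3 - - \frac{23}{59} = 3 + \frac{23}{59} = \frac{200}{59} \approx 3.3898$)
$T{\left(J \right)} = \frac{672}{59}$ ($T{\left(J \right)} = 8 + \frac{200}{59} = \frac{672}{59}$)
$C = \frac{132025615}{580776}$ ($C = - \frac{27672}{13828} + \frac{2612}{\frac{672}{59}} = \left(-27672\right) \frac{1}{13828} + 2612 \cdot \frac{59}{672} = - \frac{6918}{3457} + \frac{38527}{168} = \frac{132025615}{580776} \approx 227.33$)
$\left(\left(-21454 - -3857\right) + 31805\right) \left(7416 + C\right) = \left(\left(-21454 - -3857\right) + 31805\right) \left(7416 + \frac{132025615}{580776}\right) = \left(\left(-21454 + 3857\right) + 31805\right) \frac{4439060431}{580776} = \left(-17597 + 31805\right) \frac{4439060431}{580776} = 14208 \cdot \frac{4439060431}{580776} = \frac{2627923775152}{24199}$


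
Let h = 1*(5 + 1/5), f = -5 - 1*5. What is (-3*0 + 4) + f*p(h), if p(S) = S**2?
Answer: -1332/5 ≈ -266.40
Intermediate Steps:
f = -10 (f = -5 - 5 = -10)
h = 26/5 (h = 1*(5 + 1/5) = 1*(26/5) = 26/5 ≈ 5.2000)
(-3*0 + 4) + f*p(h) = (-3*0 + 4) - 10*(26/5)**2 = (0 + 4) - 10*676/25 = 4 - 1352/5 = -1332/5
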